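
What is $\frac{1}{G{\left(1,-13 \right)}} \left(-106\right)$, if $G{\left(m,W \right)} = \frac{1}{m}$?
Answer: $-106$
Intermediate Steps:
$\frac{1}{G{\left(1,-13 \right)}} \left(-106\right) = \frac{1}{1^{-1}} \left(-106\right) = 1^{-1} \left(-106\right) = 1 \left(-106\right) = -106$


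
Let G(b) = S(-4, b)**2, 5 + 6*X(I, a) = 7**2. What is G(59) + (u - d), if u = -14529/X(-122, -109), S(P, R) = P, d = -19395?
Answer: 383455/22 ≈ 17430.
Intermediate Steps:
X(I, a) = 22/3 (X(I, a) = -5/6 + (1/6)*7**2 = -5/6 + (1/6)*49 = -5/6 + 49/6 = 22/3)
u = -43587/22 (u = -14529/22/3 = -14529*3/22 = -43587/22 ≈ -1981.2)
G(b) = 16 (G(b) = (-4)**2 = 16)
G(59) + (u - d) = 16 + (-43587/22 - 1*(-19395)) = 16 + (-43587/22 + 19395) = 16 + 383103/22 = 383455/22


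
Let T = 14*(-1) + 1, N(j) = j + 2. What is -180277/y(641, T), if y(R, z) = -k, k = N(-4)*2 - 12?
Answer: -180277/16 ≈ -11267.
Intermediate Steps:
N(j) = 2 + j
T = -13 (T = -14 + 1 = -13)
k = -16 (k = (2 - 4)*2 - 12 = -2*2 - 12 = -4 - 12 = -16)
y(R, z) = 16 (y(R, z) = -1*(-16) = 16)
-180277/y(641, T) = -180277/16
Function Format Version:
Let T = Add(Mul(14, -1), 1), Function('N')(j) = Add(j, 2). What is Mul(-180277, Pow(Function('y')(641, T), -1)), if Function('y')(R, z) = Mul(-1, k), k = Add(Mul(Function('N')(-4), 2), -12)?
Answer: Rational(-180277, 16) ≈ -11267.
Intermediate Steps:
Function('N')(j) = Add(2, j)
T = -13 (T = Add(-14, 1) = -13)
k = -16 (k = Add(Mul(Add(2, -4), 2), -12) = Add(Mul(-2, 2), -12) = Add(-4, -12) = -16)
Function('y')(R, z) = 16 (Function('y')(R, z) = Mul(-1, -16) = 16)
Mul(-180277, Pow(Function('y')(641, T), -1)) = Mul(-180277, Pow(16, -1)) = Mul(-180277, Rational(1, 16)) = Rational(-180277, 16)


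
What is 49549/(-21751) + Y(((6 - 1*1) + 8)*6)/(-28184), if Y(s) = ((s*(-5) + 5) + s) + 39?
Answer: -347664937/153257546 ≈ -2.2685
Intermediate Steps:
Y(s) = 44 - 4*s (Y(s) = ((-5*s + 5) + s) + 39 = ((5 - 5*s) + s) + 39 = (5 - 4*s) + 39 = 44 - 4*s)
49549/(-21751) + Y(((6 - 1*1) + 8)*6)/(-28184) = 49549/(-21751) + (44 - 4*((6 - 1*1) + 8)*6)/(-28184) = 49549*(-1/21751) + (44 - 4*((6 - 1) + 8)*6)*(-1/28184) = -49549/21751 + (44 - 4*(5 + 8)*6)*(-1/28184) = -49549/21751 + (44 - 52*6)*(-1/28184) = -49549/21751 + (44 - 4*78)*(-1/28184) = -49549/21751 + (44 - 312)*(-1/28184) = -49549/21751 - 268*(-1/28184) = -49549/21751 + 67/7046 = -347664937/153257546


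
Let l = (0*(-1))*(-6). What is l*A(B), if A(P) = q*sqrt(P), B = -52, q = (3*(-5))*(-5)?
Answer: 0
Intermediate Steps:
q = 75 (q = -15*(-5) = 75)
l = 0 (l = 0*(-6) = 0)
A(P) = 75*sqrt(P)
l*A(B) = 0*(75*sqrt(-52)) = 0*(75*(2*I*sqrt(13))) = 0*(150*I*sqrt(13)) = 0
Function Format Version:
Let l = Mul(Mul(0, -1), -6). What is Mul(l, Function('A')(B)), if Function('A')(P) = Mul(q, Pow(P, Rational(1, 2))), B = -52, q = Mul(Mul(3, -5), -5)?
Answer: 0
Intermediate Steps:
q = 75 (q = Mul(-15, -5) = 75)
l = 0 (l = Mul(0, -6) = 0)
Function('A')(P) = Mul(75, Pow(P, Rational(1, 2)))
Mul(l, Function('A')(B)) = Mul(0, Mul(75, Pow(-52, Rational(1, 2)))) = Mul(0, Mul(75, Mul(2, I, Pow(13, Rational(1, 2))))) = Mul(0, Mul(150, I, Pow(13, Rational(1, 2)))) = 0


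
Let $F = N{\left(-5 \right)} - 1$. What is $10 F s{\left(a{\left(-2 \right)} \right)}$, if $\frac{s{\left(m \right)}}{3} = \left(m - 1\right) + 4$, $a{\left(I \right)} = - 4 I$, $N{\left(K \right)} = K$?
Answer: $-1980$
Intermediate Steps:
$F = -6$ ($F = -5 - 1 = -6$)
$s{\left(m \right)} = 9 + 3 m$ ($s{\left(m \right)} = 3 \left(\left(m - 1\right) + 4\right) = 3 \left(\left(-1 + m\right) + 4\right) = 3 \left(3 + m\right) = 9 + 3 m$)
$10 F s{\left(a{\left(-2 \right)} \right)} = 10 \left(-6\right) \left(9 + 3 \left(\left(-4\right) \left(-2\right)\right)\right) = - 60 \left(9 + 3 \cdot 8\right) = - 60 \left(9 + 24\right) = \left(-60\right) 33 = -1980$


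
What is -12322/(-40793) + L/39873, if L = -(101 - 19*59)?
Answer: 177641322/542179763 ≈ 0.32764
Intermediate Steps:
L = 1020 (L = -(101 - 1121) = -1*(-1020) = 1020)
-12322/(-40793) + L/39873 = -12322/(-40793) + 1020/39873 = -12322*(-1/40793) + 1020*(1/39873) = 12322/40793 + 340/13291 = 177641322/542179763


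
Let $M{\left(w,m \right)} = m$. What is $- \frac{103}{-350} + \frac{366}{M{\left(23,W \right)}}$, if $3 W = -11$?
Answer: $- \frac{383167}{3850} \approx -99.524$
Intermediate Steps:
$W = - \frac{11}{3}$ ($W = \frac{1}{3} \left(-11\right) = - \frac{11}{3} \approx -3.6667$)
$- \frac{103}{-350} + \frac{366}{M{\left(23,W \right)}} = - \frac{103}{-350} + \frac{366}{- \frac{11}{3}} = \left(-103\right) \left(- \frac{1}{350}\right) + 366 \left(- \frac{3}{11}\right) = \frac{103}{350} - \frac{1098}{11} = - \frac{383167}{3850}$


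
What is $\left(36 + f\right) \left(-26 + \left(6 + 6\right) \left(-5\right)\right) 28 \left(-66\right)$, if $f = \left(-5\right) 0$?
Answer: $5721408$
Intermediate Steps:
$f = 0$
$\left(36 + f\right) \left(-26 + \left(6 + 6\right) \left(-5\right)\right) 28 \left(-66\right) = \left(36 + 0\right) \left(-26 + \left(6 + 6\right) \left(-5\right)\right) 28 \left(-66\right) = 36 \left(-26 + 12 \left(-5\right)\right) 28 \left(-66\right) = 36 \left(-26 - 60\right) 28 \left(-66\right) = 36 \left(-86\right) 28 \left(-66\right) = \left(-3096\right) 28 \left(-66\right) = \left(-86688\right) \left(-66\right) = 5721408$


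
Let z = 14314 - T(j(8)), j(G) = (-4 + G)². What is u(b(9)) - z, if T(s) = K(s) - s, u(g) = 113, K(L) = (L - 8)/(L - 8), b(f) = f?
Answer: -14216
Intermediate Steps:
K(L) = 1 (K(L) = (-8 + L)/(-8 + L) = 1)
T(s) = 1 - s
z = 14329 (z = 14314 - (1 - (-4 + 8)²) = 14314 - (1 - 1*4²) = 14314 - (1 - 1*16) = 14314 - (1 - 16) = 14314 - 1*(-15) = 14314 + 15 = 14329)
u(b(9)) - z = 113 - 1*14329 = 113 - 14329 = -14216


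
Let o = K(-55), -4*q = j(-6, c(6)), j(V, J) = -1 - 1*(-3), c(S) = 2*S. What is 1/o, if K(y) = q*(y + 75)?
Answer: -⅒ ≈ -0.10000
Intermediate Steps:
j(V, J) = 2 (j(V, J) = -1 + 3 = 2)
q = -½ (q = -¼*2 = -½ ≈ -0.50000)
K(y) = -75/2 - y/2 (K(y) = -(y + 75)/2 = -(75 + y)/2 = -75/2 - y/2)
o = -10 (o = -75/2 - ½*(-55) = -75/2 + 55/2 = -10)
1/o = 1/(-10) = -⅒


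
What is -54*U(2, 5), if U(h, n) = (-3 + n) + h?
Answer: -216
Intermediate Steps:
U(h, n) = -3 + h + n
-54*U(2, 5) = -54*(-3 + 2 + 5) = -54*4 = -216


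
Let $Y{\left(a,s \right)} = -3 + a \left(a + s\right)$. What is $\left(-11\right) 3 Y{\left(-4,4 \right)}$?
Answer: $99$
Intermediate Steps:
$\left(-11\right) 3 Y{\left(-4,4 \right)} = \left(-11\right) 3 \left(-3 + \left(-4\right)^{2} - 16\right) = - 33 \left(-3 + 16 - 16\right) = \left(-33\right) \left(-3\right) = 99$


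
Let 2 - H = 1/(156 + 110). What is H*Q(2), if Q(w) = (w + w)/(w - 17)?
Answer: -354/665 ≈ -0.53233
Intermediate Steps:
H = 531/266 (H = 2 - 1/(156 + 110) = 2 - 1/266 = 531/266 ≈ 1.9962)
Q(w) = 2*w/(-17 + w) (Q(w) = (2*w)/(-17 + w) = 2*w/(-17 + w))
H*Q(2) = 531*(2*2/(-17 + 2))/266 = 531*(2*2/(-15))/266 = 531*(2*2*(-1/15))/266 = (531/266)*(-4/15) = -354/665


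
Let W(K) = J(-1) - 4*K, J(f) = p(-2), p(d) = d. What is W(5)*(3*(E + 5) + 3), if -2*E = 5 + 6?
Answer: -33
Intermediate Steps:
J(f) = -2
W(K) = -2 - 4*K
E = -11/2 (E = -(5 + 6)/2 = -½*11 = -11/2 ≈ -5.5000)
W(5)*(3*(E + 5) + 3) = (-2 - 4*5)*(3*(-11/2 + 5) + 3) = (-2 - 20)*(3*(-½) + 3) = -22*(-3/2 + 3) = -22*3/2 = -33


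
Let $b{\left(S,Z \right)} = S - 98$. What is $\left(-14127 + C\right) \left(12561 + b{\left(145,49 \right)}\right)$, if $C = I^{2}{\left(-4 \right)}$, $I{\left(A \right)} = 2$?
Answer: $-178062784$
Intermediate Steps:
$b{\left(S,Z \right)} = -98 + S$
$C = 4$ ($C = 2^{2} = 4$)
$\left(-14127 + C\right) \left(12561 + b{\left(145,49 \right)}\right) = \left(-14127 + 4\right) \left(12561 + \left(-98 + 145\right)\right) = - 14123 \left(12561 + 47\right) = \left(-14123\right) 12608 = -178062784$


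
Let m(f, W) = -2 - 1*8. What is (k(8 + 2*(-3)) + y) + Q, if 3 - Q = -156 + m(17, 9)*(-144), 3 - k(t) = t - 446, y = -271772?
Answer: -272606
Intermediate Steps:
m(f, W) = -10 (m(f, W) = -2 - 8 = -10)
k(t) = 449 - t (k(t) = 3 - (t - 446) = 3 - (-446 + t) = 3 + (446 - t) = 449 - t)
Q = -1281 (Q = 3 - (-156 - 10*(-144)) = 3 - (-156 + 1440) = 3 - 1*1284 = 3 - 1284 = -1281)
(k(8 + 2*(-3)) + y) + Q = ((449 - (8 + 2*(-3))) - 271772) - 1281 = ((449 - (8 - 6)) - 271772) - 1281 = ((449 - 1*2) - 271772) - 1281 = ((449 - 2) - 271772) - 1281 = (447 - 271772) - 1281 = -271325 - 1281 = -272606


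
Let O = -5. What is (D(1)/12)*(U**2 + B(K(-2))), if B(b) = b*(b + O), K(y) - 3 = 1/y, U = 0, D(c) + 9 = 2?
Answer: 175/48 ≈ 3.6458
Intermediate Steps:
D(c) = -7 (D(c) = -9 + 2 = -7)
K(y) = 3 + 1/y
B(b) = b*(-5 + b) (B(b) = b*(b - 5) = b*(-5 + b))
(D(1)/12)*(U**2 + B(K(-2))) = (-7/12)*(0**2 + (3 + 1/(-2))*(-5 + (3 + 1/(-2)))) = (-7*1/12)*(0 + (3 - 1/2)*(-5 + (3 - 1/2))) = -7*(0 + 5*(-5 + 5/2)/2)/12 = -7*(0 + (5/2)*(-5/2))/12 = -7*(0 - 25/4)/12 = -7/12*(-25/4) = 175/48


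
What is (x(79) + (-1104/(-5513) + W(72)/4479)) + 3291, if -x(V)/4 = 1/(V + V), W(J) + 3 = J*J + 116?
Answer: 6422485641532/1950725433 ≈ 3292.4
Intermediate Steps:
W(J) = 113 + J² (W(J) = -3 + (J*J + 116) = -3 + (J² + 116) = -3 + (116 + J²) = 113 + J²)
x(V) = -2/V (x(V) = -4/(V + V) = -4*1/(2*V) = -2/V)
(x(79) + (-1104/(-5513) + W(72)/4479)) + 3291 = (-2/79 + (-1104/(-5513) + (113 + 72²)/4479)) + 3291 = (-2*1/79 + (-1104*(-1/5513) + (113 + 5184)*(1/4479))) + 3291 = (-2/79 + (1104/5513 + 5297*(1/4479))) + 3291 = (-2/79 + (1104/5513 + 5297/4479)) + 3291 = (-2/79 + 34147177/24692727) + 3291 = 2648241529/1950725433 + 3291 = 6422485641532/1950725433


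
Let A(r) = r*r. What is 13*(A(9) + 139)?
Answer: 2860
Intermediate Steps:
A(r) = r**2
13*(A(9) + 139) = 13*(9**2 + 139) = 13*(81 + 139) = 13*220 = 2860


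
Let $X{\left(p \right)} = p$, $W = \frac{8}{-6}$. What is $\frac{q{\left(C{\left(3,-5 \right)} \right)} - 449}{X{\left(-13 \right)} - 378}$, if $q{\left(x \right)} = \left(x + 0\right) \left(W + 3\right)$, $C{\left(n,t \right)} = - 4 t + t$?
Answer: $\frac{424}{391} \approx 1.0844$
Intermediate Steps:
$W = - \frac{4}{3}$ ($W = 8 \left(- \frac{1}{6}\right) = - \frac{4}{3} \approx -1.3333$)
$C{\left(n,t \right)} = - 3 t$
$q{\left(x \right)} = \frac{5 x}{3}$ ($q{\left(x \right)} = \left(x + 0\right) \left(- \frac{4}{3} + 3\right) = x \frac{5}{3} = \frac{5 x}{3}$)
$\frac{q{\left(C{\left(3,-5 \right)} \right)} - 449}{X{\left(-13 \right)} - 378} = \frac{\frac{5 \left(\left(-3\right) \left(-5\right)\right)}{3} - 449}{-13 - 378} = \frac{\frac{5}{3} \cdot 15 - 449}{-391} = \left(25 - 449\right) \left(- \frac{1}{391}\right) = \left(-424\right) \left(- \frac{1}{391}\right) = \frac{424}{391}$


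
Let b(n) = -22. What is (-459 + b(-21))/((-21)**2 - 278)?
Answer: -481/163 ≈ -2.9509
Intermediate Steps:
(-459 + b(-21))/((-21)**2 - 278) = (-459 - 22)/((-21)**2 - 278) = -481/(441 - 278) = -481/163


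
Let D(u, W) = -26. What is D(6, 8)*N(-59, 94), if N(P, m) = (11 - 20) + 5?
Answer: 104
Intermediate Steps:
N(P, m) = -4 (N(P, m) = -9 + 5 = -4)
D(6, 8)*N(-59, 94) = -26*(-4) = 104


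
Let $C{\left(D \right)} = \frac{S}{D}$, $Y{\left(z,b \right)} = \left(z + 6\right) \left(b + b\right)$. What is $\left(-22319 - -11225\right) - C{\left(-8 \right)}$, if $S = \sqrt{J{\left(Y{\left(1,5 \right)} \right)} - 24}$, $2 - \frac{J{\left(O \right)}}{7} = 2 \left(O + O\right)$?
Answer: $-11094 + \frac{i \sqrt{1970}}{8} \approx -11094.0 + 5.5481 i$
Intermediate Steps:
$Y{\left(z,b \right)} = 2 b \left(6 + z\right)$ ($Y{\left(z,b \right)} = \left(6 + z\right) 2 b = 2 b \left(6 + z\right)$)
$J{\left(O \right)} = 14 - 28 O$ ($J{\left(O \right)} = 14 - 7 \cdot 2 \left(O + O\right) = 14 - 7 \cdot 2 \cdot 2 O = 14 - 7 \cdot 4 O = 14 - 28 O$)
$S = i \sqrt{1970}$ ($S = \sqrt{\left(14 - 28 \cdot 2 \cdot 5 \left(6 + 1\right)\right) - 24} = \sqrt{\left(14 - 28 \cdot 2 \cdot 5 \cdot 7\right) - 24} = \sqrt{\left(14 - 1960\right) - 24} = \sqrt{-1946 - 24} = \sqrt{-1970} = i \sqrt{1970} \approx 44.385 i$)
$C{\left(D \right)} = \frac{i \sqrt{1970}}{D}$
$\left(-22319 - -11225\right) - C{\left(-8 \right)} = \left(-22319 - -11225\right) - \frac{i \sqrt{1970}}{-8} = \left(-22319 + 11225\right) - i \sqrt{1970} \left(- \frac{1}{8}\right) = -11094 - - \frac{i \sqrt{1970}}{8} = -11094 + \frac{i \sqrt{1970}}{8}$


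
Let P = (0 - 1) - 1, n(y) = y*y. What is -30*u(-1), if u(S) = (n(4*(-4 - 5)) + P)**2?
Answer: -50233080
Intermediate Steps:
n(y) = y**2
P = -2 (P = -1 - 1 = -2)
u(S) = 1674436 (u(S) = ((4*(-4 - 5))**2 - 2)**2 = ((4*(-9))**2 - 2)**2 = ((-36)**2 - 2)**2 = (1296 - 2)**2 = 1294**2 = 1674436)
-30*u(-1) = -30*1674436 = -50233080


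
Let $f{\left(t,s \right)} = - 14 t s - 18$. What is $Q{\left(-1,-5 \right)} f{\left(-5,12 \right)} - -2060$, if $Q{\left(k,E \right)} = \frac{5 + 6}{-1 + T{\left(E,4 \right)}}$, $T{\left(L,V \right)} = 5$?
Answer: $\frac{8641}{2} \approx 4320.5$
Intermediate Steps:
$f{\left(t,s \right)} = -18 - 14 s t$ ($f{\left(t,s \right)} = - 14 s t - 18 = -18 - 14 s t$)
$Q{\left(k,E \right)} = \frac{11}{4}$ ($Q{\left(k,E \right)} = \frac{5 + 6}{-1 + 5} = \frac{11}{4}$)
$Q{\left(-1,-5 \right)} f{\left(-5,12 \right)} - -2060 = \frac{11 \left(-18 - 168 \left(-5\right)\right)}{4} - -2060 = \frac{11 \left(-18 + 840\right)}{4} + 2060 = \frac{11}{4} \cdot 822 + 2060 = \frac{4521}{2} + 2060 = \frac{8641}{2}$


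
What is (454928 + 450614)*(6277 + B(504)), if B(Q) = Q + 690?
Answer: 6765304282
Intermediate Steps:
B(Q) = 690 + Q
(454928 + 450614)*(6277 + B(504)) = (454928 + 450614)*(6277 + (690 + 504)) = 905542*(6277 + 1194) = 905542*7471 = 6765304282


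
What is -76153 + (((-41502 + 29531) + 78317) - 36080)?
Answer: -45887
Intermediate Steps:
-76153 + (((-41502 + 29531) + 78317) - 36080) = -76153 + ((-11971 + 78317) - 36080) = -76153 + (66346 - 36080) = -76153 + 30266 = -45887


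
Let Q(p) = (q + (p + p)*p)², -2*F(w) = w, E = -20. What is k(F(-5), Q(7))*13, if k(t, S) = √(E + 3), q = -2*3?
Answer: 13*I*√17 ≈ 53.6*I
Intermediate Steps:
F(w) = -w/2
q = -6
Q(p) = (-6 + 2*p²)² (Q(p) = (-6 + (p + p)*p)² = (-6 + (2*p)*p)² = (-6 + 2*p²)²)
k(t, S) = I*√17 (k(t, S) = √(-20 + 3) = √(-17) = I*√17)
k(F(-5), Q(7))*13 = (I*√17)*13 = 13*I*√17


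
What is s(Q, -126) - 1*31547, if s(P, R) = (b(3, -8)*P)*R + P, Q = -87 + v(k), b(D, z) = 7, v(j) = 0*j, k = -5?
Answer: 45100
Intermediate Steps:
v(j) = 0
Q = -87 (Q = -87 + 0 = -87)
s(P, R) = P + 7*P*R (s(P, R) = (7*P)*R + P = 7*P*R + P = P + 7*P*R)
s(Q, -126) - 1*31547 = -87*(1 + 7*(-126)) - 1*31547 = -87*(1 - 882) - 31547 = -87*(-881) - 31547 = 76647 - 31547 = 45100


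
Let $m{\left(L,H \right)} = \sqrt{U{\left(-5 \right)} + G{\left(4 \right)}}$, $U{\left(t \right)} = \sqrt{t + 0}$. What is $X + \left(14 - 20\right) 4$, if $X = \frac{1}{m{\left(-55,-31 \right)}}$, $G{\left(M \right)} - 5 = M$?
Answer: $-24 + \frac{1}{\sqrt{9 + i \sqrt{5}}} \approx -23.674 - 0.039885 i$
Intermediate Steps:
$G{\left(M \right)} = 5 + M$
$U{\left(t \right)} = \sqrt{t}$
$m{\left(L,H \right)} = \sqrt{9 + i \sqrt{5}}$ ($m{\left(L,H \right)} = \sqrt{\sqrt{-5} + \left(5 + 4\right)} = \sqrt{i \sqrt{5} + 9} = \sqrt{9 + i \sqrt{5}}$)
$X = \frac{1}{\sqrt{9 + i \sqrt{5}}} \approx 0.32595 - 0.039885 i$
$X + \left(14 - 20\right) 4 = \frac{1}{\sqrt{9 + i \sqrt{5}}} + \left(14 - 20\right) 4 = \frac{1}{\sqrt{9 + i \sqrt{5}}} - 24 = -24 + \frac{1}{\sqrt{9 + i \sqrt{5}}}$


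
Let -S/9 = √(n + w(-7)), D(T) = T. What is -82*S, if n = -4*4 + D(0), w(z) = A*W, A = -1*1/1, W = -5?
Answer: 738*I*√11 ≈ 2447.7*I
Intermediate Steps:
A = -1 (A = -1*1 = -1)
w(z) = 5 (w(z) = -1*(-5) = 5)
n = -16 (n = -4*4 + 0 = -16 + 0 = -16)
S = -9*I*√11 (S = -9*√(-16 + 5) = -9*I*√11 ≈ -29.85*I)
-82*S = -(-738)*I*√11 = 738*I*√11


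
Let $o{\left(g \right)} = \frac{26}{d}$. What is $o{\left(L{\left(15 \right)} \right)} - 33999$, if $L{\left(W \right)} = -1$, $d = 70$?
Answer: $- \frac{1189952}{35} \approx -33999.0$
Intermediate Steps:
$o{\left(g \right)} = \frac{13}{35}$ ($o{\left(g \right)} = \frac{26}{70} = 26 \cdot \frac{1}{70} = \frac{13}{35}$)
$o{\left(L{\left(15 \right)} \right)} - 33999 = \frac{13}{35} - 33999 = - \frac{1189952}{35}$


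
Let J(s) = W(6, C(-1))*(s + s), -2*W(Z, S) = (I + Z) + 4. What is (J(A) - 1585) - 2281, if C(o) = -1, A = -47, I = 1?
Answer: -3349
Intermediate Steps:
W(Z, S) = -5/2 - Z/2 (W(Z, S) = -((1 + Z) + 4)/2 = -(5 + Z)/2 = -5/2 - Z/2)
J(s) = -11*s (J(s) = (-5/2 - 1/2*6)*(s + s) = (-5/2 - 3)*(2*s) = -11*s)
(J(A) - 1585) - 2281 = (-11*(-47) - 1585) - 2281 = (517 - 1585) - 2281 = -1068 - 2281 = -3349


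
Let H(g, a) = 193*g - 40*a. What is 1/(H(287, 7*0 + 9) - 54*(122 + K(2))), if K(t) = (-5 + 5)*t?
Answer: 1/48443 ≈ 2.0643e-5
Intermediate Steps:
K(t) = 0 (K(t) = 0*t = 0)
H(g, a) = -40*a + 193*g
1/(H(287, 7*0 + 9) - 54*(122 + K(2))) = 1/((-40*(7*0 + 9) + 193*287) - 54*(122 + 0)) = 1/((-40*(0 + 9) + 55391) - 54*122) = 1/((-40*9 + 55391) - 6588) = 1/((-360 + 55391) - 6588) = 1/(55031 - 6588) = 1/48443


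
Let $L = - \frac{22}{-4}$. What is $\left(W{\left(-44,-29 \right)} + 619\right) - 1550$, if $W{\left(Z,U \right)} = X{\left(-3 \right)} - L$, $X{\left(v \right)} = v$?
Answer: $- \frac{1879}{2} \approx -939.5$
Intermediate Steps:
$L = \frac{11}{2}$ ($L = \left(-22\right) \left(- \frac{1}{4}\right) = \frac{11}{2} \approx 5.5$)
$W{\left(Z,U \right)} = - \frac{17}{2}$ ($W{\left(Z,U \right)} = -3 - \frac{11}{2} = - \frac{17}{2}$)
$\left(W{\left(-44,-29 \right)} + 619\right) - 1550 = \left(- \frac{17}{2} + 619\right) - 1550 = \frac{1221}{2} - 1550 = - \frac{1879}{2}$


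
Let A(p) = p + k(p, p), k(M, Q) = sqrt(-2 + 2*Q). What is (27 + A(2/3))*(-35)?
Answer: -2905/3 - 35*I*sqrt(6)/3 ≈ -968.33 - 28.577*I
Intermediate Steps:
A(p) = p + sqrt(-2 + 2*p)
(27 + A(2/3))*(-35) = (27 + (2/3 + sqrt(-2 + 2*(2/3))))*(-35) = (27 + (2/3 + sqrt(-2 + 4/3)))*(-35) = (27 + (2/3 + sqrt(-2/3)))*(-35) = (27 + (2/3 + I*sqrt(6)/3))*(-35) = (83/3 + I*sqrt(6)/3)*(-35) = -2905/3 - 35*I*sqrt(6)/3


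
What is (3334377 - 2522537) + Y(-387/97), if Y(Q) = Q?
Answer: 78748093/97 ≈ 8.1184e+5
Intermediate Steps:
(3334377 - 2522537) + Y(-387/97) = (3334377 - 2522537) - 387/97 = 811840 - 387*1/97 = 811840 - 387/97 = 78748093/97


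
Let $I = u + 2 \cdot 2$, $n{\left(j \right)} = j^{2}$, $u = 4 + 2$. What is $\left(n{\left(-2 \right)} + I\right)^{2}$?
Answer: $196$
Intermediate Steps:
$u = 6$
$I = 10$ ($I = 6 + 2 \cdot 2 = 6 + 4 = 10$)
$\left(n{\left(-2 \right)} + I\right)^{2} = \left(\left(-2\right)^{2} + 10\right)^{2} = \left(4 + 10\right)^{2} = 14^{2} = 196$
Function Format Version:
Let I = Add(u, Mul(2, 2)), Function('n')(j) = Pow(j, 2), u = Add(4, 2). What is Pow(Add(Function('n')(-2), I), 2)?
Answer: 196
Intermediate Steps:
u = 6
I = 10 (I = Add(6, Mul(2, 2)) = Add(6, 4) = 10)
Pow(Add(Function('n')(-2), I), 2) = Pow(Add(Pow(-2, 2), 10), 2) = Pow(Add(4, 10), 2) = Pow(14, 2) = 196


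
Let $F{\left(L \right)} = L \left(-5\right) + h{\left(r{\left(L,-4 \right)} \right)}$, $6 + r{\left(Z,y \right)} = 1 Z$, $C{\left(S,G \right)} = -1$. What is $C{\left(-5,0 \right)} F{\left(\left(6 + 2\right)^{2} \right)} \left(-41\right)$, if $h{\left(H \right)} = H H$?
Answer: $124804$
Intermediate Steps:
$r{\left(Z,y \right)} = -6 + Z$ ($r{\left(Z,y \right)} = -6 + 1 Z = -6 + Z$)
$h{\left(H \right)} = H^{2}$
$F{\left(L \right)} = \left(-6 + L\right)^{2} - 5 L$ ($F{\left(L \right)} = L \left(-5\right) + \left(-6 + L\right)^{2} = - 5 L + \left(-6 + L\right)^{2} = \left(-6 + L\right)^{2} - 5 L$)
$C{\left(-5,0 \right)} F{\left(\left(6 + 2\right)^{2} \right)} \left(-41\right) = - (\left(-6 + \left(6 + 2\right)^{2}\right)^{2} - 5 \left(6 + 2\right)^{2}) \left(-41\right) = - (\left(-6 + 8^{2}\right)^{2} - 5 \cdot 8^{2}) \left(-41\right) = - (\left(-6 + 64\right)^{2} - 320) \left(-41\right) = - (58^{2} - 320) \left(-41\right) = - (3364 - 320) \left(-41\right) = \left(-1\right) 3044 \left(-41\right) = \left(-3044\right) \left(-41\right) = 124804$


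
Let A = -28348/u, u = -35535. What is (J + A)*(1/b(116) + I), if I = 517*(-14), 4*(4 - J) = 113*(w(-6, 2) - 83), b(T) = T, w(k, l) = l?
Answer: -91218768631283/5496080 ≈ -1.6597e+7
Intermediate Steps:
J = 9169/4 (J = 4 - 113*(2 - 83)/4 = 4 - 113*(-81)/4 = 4 - ¼*(-9153) = 4 + 9153/4 = 9169/4 ≈ 2292.3)
I = -7238
A = 28348/35535 (A = -28348/(-35535) = -28348*(-1/35535) = 28348/35535 ≈ 0.79775)
(J + A)*(1/b(116) + I) = (9169/4 + 28348/35535)*(1/116 - 7238) = 325933807*(1/116 - 7238)/142140 = (325933807/142140)*(-839607/116) = -91218768631283/5496080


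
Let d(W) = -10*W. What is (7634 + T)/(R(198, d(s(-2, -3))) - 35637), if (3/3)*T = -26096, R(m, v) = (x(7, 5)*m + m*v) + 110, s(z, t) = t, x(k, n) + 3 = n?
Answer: 18462/29191 ≈ 0.63245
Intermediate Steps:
x(k, n) = -3 + n
R(m, v) = 110 + 2*m + m*v (R(m, v) = ((-3 + 5)*m + m*v) + 110 = (2*m + m*v) + 110 = 110 + 2*m + m*v)
T = -26096
(7634 + T)/(R(198, d(s(-2, -3))) - 35637) = (7634 - 26096)/((110 + 2*198 + 198*(-10*(-3))) - 35637) = -18462/((110 + 396 + 198*30) - 35637) = -18462/((110 + 396 + 5940) - 35637) = -18462/(6446 - 35637) = -18462/(-29191) = -18462*(-1/29191) = 18462/29191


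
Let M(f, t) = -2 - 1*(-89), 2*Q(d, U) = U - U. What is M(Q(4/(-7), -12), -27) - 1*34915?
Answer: -34828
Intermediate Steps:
Q(d, U) = 0 (Q(d, U) = (U - U)/2 = (½)*0 = 0)
M(f, t) = 87 (M(f, t) = -2 + 89 = 87)
M(Q(4/(-7), -12), -27) - 1*34915 = 87 - 1*34915 = 87 - 34915 = -34828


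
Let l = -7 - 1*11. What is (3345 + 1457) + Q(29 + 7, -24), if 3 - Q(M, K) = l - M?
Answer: 4859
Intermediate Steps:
l = -18 (l = -7 - 11 = -18)
Q(M, K) = 21 + M (Q(M, K) = 3 - (-18 - M) = 3 + (18 + M) = 21 + M)
(3345 + 1457) + Q(29 + 7, -24) = (3345 + 1457) + (21 + (29 + 7)) = 4802 + (21 + 36) = 4802 + 57 = 4859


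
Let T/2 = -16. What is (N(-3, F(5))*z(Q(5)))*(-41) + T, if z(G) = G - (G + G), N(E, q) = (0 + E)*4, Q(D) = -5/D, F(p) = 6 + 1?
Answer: 460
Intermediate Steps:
T = -32 (T = 2*(-16) = -32)
F(p) = 7
N(E, q) = 4*E (N(E, q) = E*4 = 4*E)
z(G) = -G (z(G) = G - 2*G = -G)
(N(-3, F(5))*z(Q(5)))*(-41) + T = ((4*(-3))*(-(-5)/5))*(-41) - 32 = -(-12)*(-5*⅕)*(-41) - 32 = -(-12)*(-1)*(-41) - 32 = -12*1*(-41) - 32 = -12*(-41) - 32 = 492 - 32 = 460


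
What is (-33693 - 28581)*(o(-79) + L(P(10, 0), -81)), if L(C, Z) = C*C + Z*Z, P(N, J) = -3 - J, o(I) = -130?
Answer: -401044560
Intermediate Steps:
L(C, Z) = C**2 + Z**2
(-33693 - 28581)*(o(-79) + L(P(10, 0), -81)) = (-33693 - 28581)*(-130 + ((-3 - 1*0)**2 + (-81)**2)) = -62274*(-130 + ((-3 + 0)**2 + 6561)) = -62274*(-130 + ((-3)**2 + 6561)) = -62274*(-130 + (9 + 6561)) = -62274*(-130 + 6570) = -62274*6440 = -401044560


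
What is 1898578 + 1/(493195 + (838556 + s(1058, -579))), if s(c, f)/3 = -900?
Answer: 2523306989479/1329051 ≈ 1.8986e+6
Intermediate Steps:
s(c, f) = -2700 (s(c, f) = 3*(-900) = -2700)
1898578 + 1/(493195 + (838556 + s(1058, -579))) = 1898578 + 1/(493195 + (838556 - 2700)) = 1898578 + 1/(493195 + 835856) = 1898578 + 1/1329051 = 2523306989479/1329051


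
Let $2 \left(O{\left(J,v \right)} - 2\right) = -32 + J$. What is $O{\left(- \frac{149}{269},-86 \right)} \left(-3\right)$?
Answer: $\frac{23043}{538} \approx 42.831$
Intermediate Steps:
$O{\left(J,v \right)} = -14 + \frac{J}{2}$ ($O{\left(J,v \right)} = 2 + \frac{-32 + J}{2} = 2 + \left(-16 + \frac{J}{2}\right) = -14 + \frac{J}{2}$)
$O{\left(- \frac{149}{269},-86 \right)} \left(-3\right) = \left(-14 + \frac{\left(-149\right) \frac{1}{269}}{2}\right) \left(-3\right) = \left(-14 + \frac{1}{2} \left(- \frac{149}{269}\right)\right) \left(-3\right) = \left(-14 - \frac{149}{538}\right) \left(-3\right) = \left(- \frac{7681}{538}\right) \left(-3\right) = \frac{23043}{538}$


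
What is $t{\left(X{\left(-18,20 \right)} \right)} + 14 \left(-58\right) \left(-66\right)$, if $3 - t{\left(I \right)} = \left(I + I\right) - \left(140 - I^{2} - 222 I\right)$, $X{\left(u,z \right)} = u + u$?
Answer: $60503$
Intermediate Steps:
$X{\left(u,z \right)} = 2 u$
$t{\left(I \right)} = 143 - I^{2} - 224 I$ ($t{\left(I \right)} = 3 - \left(\left(I + I\right) - \left(140 - I^{2} - 222 I\right)\right) = 3 - \left(2 I + \left(-140 + I^{2} + 222 I\right)\right) = 3 - \left(-140 + I^{2} + 224 I\right) = 143 - I^{2} - 224 I$)
$t{\left(X{\left(-18,20 \right)} \right)} + 14 \left(-58\right) \left(-66\right) = \left(143 - \left(2 \left(-18\right)\right)^{2} - 224 \cdot 2 \left(-18\right)\right) + 14 \left(-58\right) \left(-66\right) = \left(143 - \left(-36\right)^{2} - -8064\right) - -53592 = \left(143 - 1296 + 8064\right) + 53592 = 6911 + 53592 = 60503$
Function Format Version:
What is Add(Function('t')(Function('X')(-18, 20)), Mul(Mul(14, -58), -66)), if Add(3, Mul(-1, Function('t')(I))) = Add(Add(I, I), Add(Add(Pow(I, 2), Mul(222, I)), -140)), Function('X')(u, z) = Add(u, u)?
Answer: 60503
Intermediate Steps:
Function('X')(u, z) = Mul(2, u)
Function('t')(I) = Add(143, Mul(-1, Pow(I, 2)), Mul(-224, I)) (Function('t')(I) = Add(3, Mul(-1, Add(Add(I, I), Add(Add(Pow(I, 2), Mul(222, I)), -140)))) = Add(3, Mul(-1, Add(Mul(2, I), Add(-140, Pow(I, 2), Mul(222, I))))) = Add(3, Mul(-1, Add(-140, Pow(I, 2), Mul(224, I)))) = Add(3, Add(140, Mul(-1, Pow(I, 2)), Mul(-224, I))) = Add(143, Mul(-1, Pow(I, 2)), Mul(-224, I)))
Add(Function('t')(Function('X')(-18, 20)), Mul(Mul(14, -58), -66)) = Add(Add(143, Mul(-1, Pow(Mul(2, -18), 2)), Mul(-224, Mul(2, -18))), Mul(Mul(14, -58), -66)) = Add(Add(143, Mul(-1, Pow(-36, 2)), Mul(-224, -36)), Mul(-812, -66)) = Add(Add(143, Mul(-1, 1296), 8064), 53592) = Add(Add(143, -1296, 8064), 53592) = Add(6911, 53592) = 60503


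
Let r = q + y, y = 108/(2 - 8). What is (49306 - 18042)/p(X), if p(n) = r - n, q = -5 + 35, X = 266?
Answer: -15632/127 ≈ -123.09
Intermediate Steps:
q = 30
y = -18 (y = 108/(-6) = 108*(-1/6) = -18)
r = 12 (r = 30 - 18 = 12)
p(n) = 12 - n
(49306 - 18042)/p(X) = (49306 - 18042)/(12 - 1*266) = 31264/(12 - 266) = 31264/(-254) = 31264*(-1/254) = -15632/127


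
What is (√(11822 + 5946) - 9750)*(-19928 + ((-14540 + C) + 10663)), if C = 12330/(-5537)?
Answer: 1285250996250/5537 - 263641230*√4442/5537 ≈ 2.2895e+8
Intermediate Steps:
C = -12330/5537 (C = 12330*(-1/5537) = -12330/5537 ≈ -2.2268)
(√(11822 + 5946) - 9750)*(-19928 + ((-14540 + C) + 10663)) = (√(11822 + 5946) - 9750)*(-19928 + ((-14540 - 12330/5537) + 10663)) = (√17768 - 9750)*(-19928 + (-80520310/5537 + 10663)) = (2*√4442 - 9750)*(-19928 - 21479279/5537) = (-9750 + 2*√4442)*(-131820615/5537) = 1285250996250/5537 - 263641230*√4442/5537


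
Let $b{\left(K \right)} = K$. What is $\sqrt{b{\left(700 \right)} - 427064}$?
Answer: $2 i \sqrt{106591} \approx 652.97 i$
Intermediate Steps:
$\sqrt{b{\left(700 \right)} - 427064} = \sqrt{700 - 427064} = \sqrt{-426364} = 2 i \sqrt{106591}$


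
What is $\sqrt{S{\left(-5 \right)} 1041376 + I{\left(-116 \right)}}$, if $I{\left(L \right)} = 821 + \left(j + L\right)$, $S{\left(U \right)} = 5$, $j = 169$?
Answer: $\sqrt{5207754} \approx 2282.1$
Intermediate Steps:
$I{\left(L \right)} = 990 + L$ ($I{\left(L \right)} = 821 + \left(169 + L\right) = 990 + L$)
$\sqrt{S{\left(-5 \right)} 1041376 + I{\left(-116 \right)}} = \sqrt{5 \cdot 1041376 + \left(990 - 116\right)} = \sqrt{5206880 + 874} = \sqrt{5207754}$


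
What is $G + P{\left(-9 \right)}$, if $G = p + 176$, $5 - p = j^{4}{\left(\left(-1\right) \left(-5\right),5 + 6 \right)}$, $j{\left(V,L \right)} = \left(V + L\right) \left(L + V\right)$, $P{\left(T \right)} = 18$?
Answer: $-4294967097$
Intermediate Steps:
$j{\left(V,L \right)} = \left(L + V\right)^{2}$ ($j{\left(V,L \right)} = \left(L + V\right) \left(L + V\right) = \left(L + V\right)^{2}$)
$p = -4294967291$ ($p = 5 - \left(\left(\left(5 + 6\right) - -5\right)^{2}\right)^{4} = 5 - \left(\left(11 + 5\right)^{2}\right)^{4} = 5 - \left(16^{2}\right)^{4} = 5 - 256^{4} = 5 - 4294967296 = -4294967291$)
$G = -4294967115$ ($G = -4294967291 + 176 = -4294967115$)
$G + P{\left(-9 \right)} = -4294967115 + 18 = -4294967097$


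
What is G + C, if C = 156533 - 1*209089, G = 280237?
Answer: 227681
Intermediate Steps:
C = -52556 (C = 156533 - 209089 = -52556)
G + C = 280237 - 52556 = 227681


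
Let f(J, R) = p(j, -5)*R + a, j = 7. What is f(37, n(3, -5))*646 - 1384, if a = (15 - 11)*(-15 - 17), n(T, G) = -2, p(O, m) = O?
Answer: -93116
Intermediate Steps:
a = -128 (a = 4*(-32) = -128)
f(J, R) = -128 + 7*R (f(J, R) = 7*R - 128 = -128 + 7*R)
f(37, n(3, -5))*646 - 1384 = (-128 + 7*(-2))*646 - 1384 = (-128 - 14)*646 - 1384 = -142*646 - 1384 = -91732 - 1384 = -93116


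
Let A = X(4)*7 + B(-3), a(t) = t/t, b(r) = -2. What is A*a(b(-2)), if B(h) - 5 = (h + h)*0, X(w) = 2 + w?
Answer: 47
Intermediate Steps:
B(h) = 5 (B(h) = 5 + (h + h)*0 = 5 + (2*h)*0 = 5 + 0 = 5)
a(t) = 1
A = 47 (A = (2 + 4)*7 + 5 = 6*7 + 5 = 42 + 5 = 47)
A*a(b(-2)) = 47*1 = 47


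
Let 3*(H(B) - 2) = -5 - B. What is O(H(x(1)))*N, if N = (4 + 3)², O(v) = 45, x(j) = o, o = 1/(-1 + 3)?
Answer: 2205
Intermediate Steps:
o = ½ (o = 1/2 = ½ ≈ 0.50000)
x(j) = ½
H(B) = ⅓ - B/3 (H(B) = 2 + (-5 - B)/3 = 2 + (-5/3 - B/3) = ⅓ - B/3)
N = 49 (N = 7² = 49)
O(H(x(1)))*N = 45*49 = 2205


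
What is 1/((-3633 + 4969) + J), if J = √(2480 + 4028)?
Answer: 334/444597 - √1627/889194 ≈ 0.00070588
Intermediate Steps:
J = 2*√1627 (J = √6508 = 2*√1627 ≈ 80.672)
1/((-3633 + 4969) + J) = 1/((-3633 + 4969) + 2*√1627) = 1/(1336 + 2*√1627)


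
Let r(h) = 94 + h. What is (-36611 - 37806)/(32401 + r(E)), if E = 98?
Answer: -74417/32593 ≈ -2.2832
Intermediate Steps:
(-36611 - 37806)/(32401 + r(E)) = (-36611 - 37806)/(32401 + (94 + 98)) = -74417/(32401 + 192) = -74417/32593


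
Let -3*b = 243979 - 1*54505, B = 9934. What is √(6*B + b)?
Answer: I*√3554 ≈ 59.615*I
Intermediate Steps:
b = -63158 (b = -(243979 - 1*54505)/3 = -(243979 - 54505)/3 = -⅓*189474 = -63158)
√(6*B + b) = √(6*9934 - 63158) = √(59604 - 63158) = √(-3554) = I*√3554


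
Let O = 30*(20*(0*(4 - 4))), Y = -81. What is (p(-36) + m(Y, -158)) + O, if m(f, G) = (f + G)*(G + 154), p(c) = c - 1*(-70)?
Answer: 990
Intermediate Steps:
p(c) = 70 + c (p(c) = c + 70 = 70 + c)
m(f, G) = (154 + G)*(G + f) (m(f, G) = (G + f)*(154 + G) = (154 + G)*(G + f))
O = 0 (O = 30*(20*(0*0)) = 30*(20*0) = 30*0 = 0)
(p(-36) + m(Y, -158)) + O = ((70 - 36) + ((-158)**2 + 154*(-158) + 154*(-81) - 158*(-81))) + 0 = (34 + (24964 - 24332 - 12474 + 12798)) + 0 = (34 + 956) + 0 = 990 + 0 = 990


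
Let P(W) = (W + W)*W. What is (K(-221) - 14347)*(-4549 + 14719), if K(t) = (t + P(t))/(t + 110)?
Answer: -5729025420/37 ≈ -1.5484e+8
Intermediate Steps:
P(W) = 2*W² (P(W) = (2*W)*W = 2*W²)
K(t) = (t + 2*t²)/(110 + t) (K(t) = (t + 2*t²)/(t + 110) = (t + 2*t²)/(110 + t))
(K(-221) - 14347)*(-4549 + 14719) = (-221*(1 + 2*(-221))/(110 - 221) - 14347)*(-4549 + 14719) = (-221*(1 - 442)/(-111) - 14347)*10170 = (-221*(-1/111)*(-441) - 14347)*10170 = (-32487/37 - 14347)*10170 = -563326/37*10170 = -5729025420/37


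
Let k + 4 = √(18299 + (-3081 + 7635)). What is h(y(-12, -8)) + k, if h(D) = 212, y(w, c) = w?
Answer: 208 + √22853 ≈ 359.17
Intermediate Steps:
k = -4 + √22853 (k = -4 + √(18299 + (-3081 + 7635)) = -4 + √(18299 + 4554) = -4 + √22853 ≈ 147.17)
h(y(-12, -8)) + k = 212 + (-4 + √22853) = 208 + √22853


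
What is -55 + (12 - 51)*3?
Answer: -172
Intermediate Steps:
-55 + (12 - 51)*3 = -55 - 39*3 = -55 - 117 = -172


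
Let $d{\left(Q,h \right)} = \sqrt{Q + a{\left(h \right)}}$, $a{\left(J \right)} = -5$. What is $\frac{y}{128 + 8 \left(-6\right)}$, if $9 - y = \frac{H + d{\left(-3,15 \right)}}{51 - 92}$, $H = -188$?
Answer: $\frac{181}{3280} + \frac{i \sqrt{2}}{1640} \approx 0.055183 + 0.00086233 i$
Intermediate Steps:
$d{\left(Q,h \right)} = \sqrt{-5 + Q}$ ($d{\left(Q,h \right)} = \sqrt{Q - 5} = \sqrt{-5 + Q}$)
$y = \frac{181}{41} + \frac{2 i \sqrt{2}}{41}$ ($y = 9 - \frac{-188 + \sqrt{-5 - 3}}{51 - 92} = 9 - \frac{-188 + \sqrt{-8}}{-41} = 9 - \left(-188 + 2 i \sqrt{2}\right) \left(- \frac{1}{41}\right) = 9 - \left(\frac{188}{41} - \frac{2 i \sqrt{2}}{41}\right) = \frac{181}{41} + \frac{2 i \sqrt{2}}{41} \approx 4.4146 + 0.068986 i$)
$\frac{y}{128 + 8 \left(-6\right)} = \frac{\frac{181}{41} + \frac{2 i \sqrt{2}}{41}}{128 + 8 \left(-6\right)} = \frac{\frac{181}{41} + \frac{2 i \sqrt{2}}{41}}{128 - 48} = \frac{\frac{181}{41} + \frac{2 i \sqrt{2}}{41}}{80} = \left(\frac{181}{41} + \frac{2 i \sqrt{2}}{41}\right) \frac{1}{80} = \frac{181}{3280} + \frac{i \sqrt{2}}{1640}$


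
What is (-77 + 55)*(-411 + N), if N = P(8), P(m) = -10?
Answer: 9262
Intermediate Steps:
N = -10
(-77 + 55)*(-411 + N) = (-77 + 55)*(-411 - 10) = -22*(-421) = 9262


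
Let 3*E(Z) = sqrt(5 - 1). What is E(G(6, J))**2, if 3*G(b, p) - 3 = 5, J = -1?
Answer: 4/9 ≈ 0.44444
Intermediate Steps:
G(b, p) = 8/3 (G(b, p) = 1 + (1/3)*5 = 1 + 5/3 = 8/3)
E(Z) = 2/3 (E(Z) = sqrt(5 - 1)/3 = sqrt(4)/3 = (1/3)*2 = 2/3)
E(G(6, J))**2 = (2/3)**2 = 4/9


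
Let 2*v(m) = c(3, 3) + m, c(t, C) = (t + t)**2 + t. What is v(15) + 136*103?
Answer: 14035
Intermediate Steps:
c(t, C) = t + 4*t**2 (c(t, C) = (2*t)**2 + t = 4*t**2 + t = t + 4*t**2)
v(m) = 39/2 + m/2 (v(m) = (3*(1 + 4*3) + m)/2 = (3*(1 + 12) + m)/2 = (3*13 + m)/2 = (39 + m)/2 = 39/2 + m/2)
v(15) + 136*103 = (39/2 + (1/2)*15) + 136*103 = (39/2 + 15/2) + 14008 = 27 + 14008 = 14035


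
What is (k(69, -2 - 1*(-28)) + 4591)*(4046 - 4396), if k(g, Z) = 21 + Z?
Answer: -1623300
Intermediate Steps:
(k(69, -2 - 1*(-28)) + 4591)*(4046 - 4396) = ((21 + (-2 - 1*(-28))) + 4591)*(4046 - 4396) = ((21 + (-2 + 28)) + 4591)*(-350) = ((21 + 26) + 4591)*(-350) = (47 + 4591)*(-350) = 4638*(-350) = -1623300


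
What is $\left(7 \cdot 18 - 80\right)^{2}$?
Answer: $2116$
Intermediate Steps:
$\left(7 \cdot 18 - 80\right)^{2} = \left(126 - 80\right)^{2} = 46^{2} = 2116$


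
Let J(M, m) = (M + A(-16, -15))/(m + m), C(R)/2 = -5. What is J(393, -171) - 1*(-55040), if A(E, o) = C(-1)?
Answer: 18823297/342 ≈ 55039.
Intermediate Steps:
C(R) = -10 (C(R) = 2*(-5) = -10)
A(E, o) = -10
J(M, m) = (-10 + M)/(2*m) (J(M, m) = (M - 10)/(m + m) = (-10 + M)/((2*m)) = (-10 + M)*(1/(2*m)) = (-10 + M)/(2*m))
J(393, -171) - 1*(-55040) = (½)*(-10 + 393)/(-171) - 1*(-55040) = (½)*(-1/171)*383 + 55040 = -383/342 + 55040 = 18823297/342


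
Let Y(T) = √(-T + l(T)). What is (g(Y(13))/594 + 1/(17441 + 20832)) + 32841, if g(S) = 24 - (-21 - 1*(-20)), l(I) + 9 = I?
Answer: 746613571661/22734162 ≈ 32841.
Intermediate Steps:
l(I) = -9 + I
Y(T) = 3*I (Y(T) = √(-T + (-9 + T)) = √(-9) = 3*I)
g(S) = 25 (g(S) = 24 - (-21 + 20) = 24 - 1*(-1) = 24 + 1 = 25)
(g(Y(13))/594 + 1/(17441 + 20832)) + 32841 = (25/594 + 1/(17441 + 20832)) + 32841 = (25*(1/594) + 1/38273) + 32841 = (25/594 + 1/38273) + 32841 = 957419/22734162 + 32841 = 746613571661/22734162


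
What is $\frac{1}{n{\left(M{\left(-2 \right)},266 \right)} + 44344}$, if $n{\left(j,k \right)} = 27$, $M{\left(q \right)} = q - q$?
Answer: $\frac{1}{44371} \approx 2.2537 \cdot 10^{-5}$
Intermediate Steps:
$M{\left(q \right)} = 0$
$\frac{1}{n{\left(M{\left(-2 \right)},266 \right)} + 44344} = \frac{1}{27 + 44344} = \frac{1}{44371}$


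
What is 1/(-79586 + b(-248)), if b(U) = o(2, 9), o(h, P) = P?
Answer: -1/79577 ≈ -1.2566e-5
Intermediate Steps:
b(U) = 9
1/(-79586 + b(-248)) = 1/(-79586 + 9) = 1/(-79577) = -1/79577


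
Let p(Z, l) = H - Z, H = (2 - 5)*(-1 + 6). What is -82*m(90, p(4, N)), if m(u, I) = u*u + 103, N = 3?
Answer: -672646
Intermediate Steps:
H = -15 (H = -3*5 = -15)
p(Z, l) = -15 - Z
m(u, I) = 103 + u² (m(u, I) = u² + 103 = 103 + u²)
-82*m(90, p(4, N)) = -82*(103 + 90²) = -82*(103 + 8100) = -82*8203 = -672646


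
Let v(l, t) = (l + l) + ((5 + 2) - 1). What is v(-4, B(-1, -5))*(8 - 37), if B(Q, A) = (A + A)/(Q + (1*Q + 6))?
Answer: 58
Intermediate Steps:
B(Q, A) = 2*A/(6 + 2*Q) (B(Q, A) = (2*A)/(Q + (Q + 6)) = (2*A)/(Q + (6 + Q)) = (2*A)/(6 + 2*Q) = 2*A/(6 + 2*Q))
v(l, t) = 6 + 2*l (v(l, t) = 2*l + (7 - 1) = 2*l + 6 = 6 + 2*l)
v(-4, B(-1, -5))*(8 - 37) = (6 + 2*(-4))*(8 - 37) = (6 - 8)*(-29) = -2*(-29) = 58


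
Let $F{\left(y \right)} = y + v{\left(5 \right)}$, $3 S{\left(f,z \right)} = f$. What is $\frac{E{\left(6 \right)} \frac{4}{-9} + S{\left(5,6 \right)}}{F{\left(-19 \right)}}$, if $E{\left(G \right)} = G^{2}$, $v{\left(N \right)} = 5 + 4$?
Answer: $\frac{43}{30} \approx 1.4333$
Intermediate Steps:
$S{\left(f,z \right)} = \frac{f}{3}$
$v{\left(N \right)} = 9$
$F{\left(y \right)} = 9 + y$ ($F{\left(y \right)} = y + 9 = 9 + y$)
$\frac{E{\left(6 \right)} \frac{4}{-9} + S{\left(5,6 \right)}}{F{\left(-19 \right)}} = \frac{6^{2} \frac{4}{-9} + \frac{1}{3} \cdot 5}{9 - 19} = \frac{36 \cdot 4 \left(- \frac{1}{9}\right) + \frac{5}{3}}{-10} = \left(36 \left(- \frac{4}{9}\right) + \frac{5}{3}\right) \left(- \frac{1}{10}\right) = \left(-16 + \frac{5}{3}\right) \left(- \frac{1}{10}\right) = \left(- \frac{43}{3}\right) \left(- \frac{1}{10}\right) = \frac{43}{30}$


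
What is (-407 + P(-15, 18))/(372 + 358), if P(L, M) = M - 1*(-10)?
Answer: -379/730 ≈ -0.51918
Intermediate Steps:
P(L, M) = 10 + M (P(L, M) = M + 10 = 10 + M)
(-407 + P(-15, 18))/(372 + 358) = (-407 + (10 + 18))/(372 + 358) = (-407 + 28)/730 = -379*1/730 = -379/730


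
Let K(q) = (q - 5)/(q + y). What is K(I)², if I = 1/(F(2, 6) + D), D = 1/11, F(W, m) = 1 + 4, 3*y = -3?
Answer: 72361/2025 ≈ 35.734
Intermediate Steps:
y = -1 (y = (⅓)*(-3) = -1)
F(W, m) = 5
D = 1/11 ≈ 0.090909
I = 11/56 (I = 1/(5 + 1/11) = 1/(56/11) = 11/56 ≈ 0.19643)
K(q) = (-5 + q)/(-1 + q) (K(q) = (q - 5)/(q - 1) = (-5 + q)/(-1 + q))
K(I)² = ((-5 + 11/56)/(-1 + 11/56))² = (-269/56/(-45/56))² = (-56/45*(-269/56))² = (269/45)² = 72361/2025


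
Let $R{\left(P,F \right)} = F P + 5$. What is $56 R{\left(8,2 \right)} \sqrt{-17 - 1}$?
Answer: $3528 i \sqrt{2} \approx 4989.3 i$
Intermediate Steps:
$R{\left(P,F \right)} = 5 + F P$
$56 R{\left(8,2 \right)} \sqrt{-17 - 1} = 56 \left(5 + 2 \cdot 8\right) \sqrt{-17 - 1} = 56 \left(5 + 16\right) \sqrt{-18} = 56 \cdot 21 \cdot 3 i \sqrt{2} = 1176 \cdot 3 i \sqrt{2} = 3528 i \sqrt{2}$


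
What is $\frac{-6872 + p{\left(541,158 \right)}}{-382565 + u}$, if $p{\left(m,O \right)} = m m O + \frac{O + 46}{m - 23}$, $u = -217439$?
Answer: $- \frac{2993828034}{38850259} \approx -77.061$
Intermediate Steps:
$p{\left(m,O \right)} = O m^{2} + \frac{46 + O}{-23 + m}$ ($p{\left(m,O \right)} = m^{2} O + \frac{46 + O}{-23 + m} = O m^{2} + \frac{46 + O}{-23 + m}$)
$\frac{-6872 + p{\left(541,158 \right)}}{-382565 + u} = \frac{-6872 + \frac{46 + 158 + 158 \cdot 541^{3} - 3634 \cdot 541^{2}}{-23 + 541}}{-382565 - 217439} = \frac{-6872 + \frac{46 + 158 + 158 \cdot 158340421 - 3634 \cdot 292681}{518}}{-600004} = \left(-6872 + \frac{46 + 158 + 25017786518 - 1063602754}{518}\right) \left(- \frac{1}{600004}\right) = \left(-6872 + \frac{1}{518} \cdot 23954183968\right) \left(- \frac{1}{600004}\right) = \left(-6872 + \frac{11977091984}{259}\right) \left(- \frac{1}{600004}\right) = \frac{11975312136}{259} \left(- \frac{1}{600004}\right) = - \frac{2993828034}{38850259}$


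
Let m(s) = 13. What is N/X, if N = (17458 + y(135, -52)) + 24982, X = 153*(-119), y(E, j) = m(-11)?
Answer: -4717/2023 ≈ -2.3317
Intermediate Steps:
y(E, j) = 13
X = -18207
N = 42453 (N = (17458 + 13) + 24982 = 17471 + 24982 = 42453)
N/X = 42453/(-18207) = 42453*(-1/18207) = -4717/2023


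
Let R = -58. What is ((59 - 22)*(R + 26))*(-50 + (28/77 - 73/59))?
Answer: 39092128/649 ≈ 60234.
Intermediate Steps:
((59 - 22)*(R + 26))*(-50 + (28/77 - 73/59)) = ((59 - 22)*(-58 + 26))*(-50 + (28/77 - 73/59)) = (37*(-32))*(-50 + (28*(1/77) - 73*1/59)) = -1184*(-50 + (4/11 - 73/59)) = -1184*(-50 - 567/649) = -1184*(-33017/649) = 39092128/649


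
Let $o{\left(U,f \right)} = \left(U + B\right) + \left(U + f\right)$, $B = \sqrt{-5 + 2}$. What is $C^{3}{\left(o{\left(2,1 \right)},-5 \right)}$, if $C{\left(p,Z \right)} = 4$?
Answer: $64$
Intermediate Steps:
$B = i \sqrt{3}$ ($B = \sqrt{-3} = i \sqrt{3} \approx 1.732 i$)
$o{\left(U,f \right)} = f + 2 U + i \sqrt{3}$ ($o{\left(U,f \right)} = \left(U + i \sqrt{3}\right) + \left(U + f\right) = f + 2 U + i \sqrt{3}$)
$C^{3}{\left(o{\left(2,1 \right)},-5 \right)} = 4^{3} = 64$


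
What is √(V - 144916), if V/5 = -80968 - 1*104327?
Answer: I*√1071391 ≈ 1035.1*I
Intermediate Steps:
V = -926475 (V = 5*(-80968 - 1*104327) = 5*(-80968 - 104327) = 5*(-185295) = -926475)
√(V - 144916) = √(-926475 - 144916) = √(-1071391) = I*√1071391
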